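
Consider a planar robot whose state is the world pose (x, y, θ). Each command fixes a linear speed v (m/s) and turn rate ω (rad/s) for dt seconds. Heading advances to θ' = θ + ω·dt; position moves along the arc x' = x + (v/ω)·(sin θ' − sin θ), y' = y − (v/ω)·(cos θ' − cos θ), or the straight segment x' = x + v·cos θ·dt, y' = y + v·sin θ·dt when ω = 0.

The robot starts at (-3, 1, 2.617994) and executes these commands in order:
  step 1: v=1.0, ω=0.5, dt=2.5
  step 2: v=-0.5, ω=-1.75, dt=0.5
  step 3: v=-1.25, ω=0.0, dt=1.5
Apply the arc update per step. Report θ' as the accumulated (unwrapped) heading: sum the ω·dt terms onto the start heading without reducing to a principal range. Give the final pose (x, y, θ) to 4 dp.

(-3.2420, 0.5545, 2.9930)

step 1: θ'=3.8680 (R=2.0000) → pose (-5.3284, 0.7631, 3.8680)
step 2: θ'=2.9930 (R=0.2857) → pose (-5.0963, 0.8321, 2.9930)
step 3: θ'=2.9930 (straight) → pose (-3.2420, 0.5545, 2.9930)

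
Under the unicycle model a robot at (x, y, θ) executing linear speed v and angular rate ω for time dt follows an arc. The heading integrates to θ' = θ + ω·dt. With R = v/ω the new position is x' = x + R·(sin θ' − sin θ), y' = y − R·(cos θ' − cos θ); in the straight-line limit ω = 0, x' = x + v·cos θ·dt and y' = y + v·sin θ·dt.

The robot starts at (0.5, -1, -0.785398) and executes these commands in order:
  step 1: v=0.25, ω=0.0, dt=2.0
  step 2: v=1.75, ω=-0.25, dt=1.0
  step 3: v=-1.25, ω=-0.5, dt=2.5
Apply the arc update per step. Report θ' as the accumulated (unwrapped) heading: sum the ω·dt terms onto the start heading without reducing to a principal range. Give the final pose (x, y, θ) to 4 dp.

(2.1860, 0.1817, -2.2854)

step 1: θ'=-0.7854 (straight) → pose (0.8536, -1.3536, -0.7854)
step 2: θ'=-1.0354 (R=-7.0000) → pose (1.9243, -2.7320, -1.0354)
step 3: θ'=-2.2854 (R=2.5000) → pose (2.1860, 0.1817, -2.2854)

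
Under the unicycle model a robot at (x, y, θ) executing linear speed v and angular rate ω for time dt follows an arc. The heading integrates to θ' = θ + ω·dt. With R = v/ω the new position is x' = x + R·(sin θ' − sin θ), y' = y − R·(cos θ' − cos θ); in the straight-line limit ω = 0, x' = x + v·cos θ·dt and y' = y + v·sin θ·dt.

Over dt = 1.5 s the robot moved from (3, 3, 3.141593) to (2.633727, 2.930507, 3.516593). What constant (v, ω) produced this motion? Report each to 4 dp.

Δθ = 3.516593 − 3.141593 = 0.375000
ω = Δθ/dt = 0.375000/1.5 = 0.2500
R = Δx/(sin θ' − sin θ) = 1.0000
v = R·ω = 1.0000·0.2500 = 0.2500

v = 0.2500, ω = 0.2500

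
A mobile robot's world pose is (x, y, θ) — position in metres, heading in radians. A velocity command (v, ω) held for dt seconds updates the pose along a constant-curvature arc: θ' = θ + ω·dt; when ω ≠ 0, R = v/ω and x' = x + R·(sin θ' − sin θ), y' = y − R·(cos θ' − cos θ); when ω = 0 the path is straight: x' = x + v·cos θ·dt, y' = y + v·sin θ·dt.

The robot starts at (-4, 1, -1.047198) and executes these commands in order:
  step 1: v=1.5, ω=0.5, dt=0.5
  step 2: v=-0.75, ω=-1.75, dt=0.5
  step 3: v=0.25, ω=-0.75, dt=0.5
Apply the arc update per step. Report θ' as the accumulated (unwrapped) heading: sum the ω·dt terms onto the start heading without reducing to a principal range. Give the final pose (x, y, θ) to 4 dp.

step 1: θ'=-0.7972 (R=3.0000) → pose (-3.5481, 0.4039, -0.7972)
step 2: θ'=-1.6722 (R=0.4286) → pose (-3.6679, 0.7467, -1.6722)
step 3: θ'=-2.0472 (R=-0.3333) → pose (-3.7033, 0.6276, -2.0472)

(-3.7033, 0.6276, -2.0472)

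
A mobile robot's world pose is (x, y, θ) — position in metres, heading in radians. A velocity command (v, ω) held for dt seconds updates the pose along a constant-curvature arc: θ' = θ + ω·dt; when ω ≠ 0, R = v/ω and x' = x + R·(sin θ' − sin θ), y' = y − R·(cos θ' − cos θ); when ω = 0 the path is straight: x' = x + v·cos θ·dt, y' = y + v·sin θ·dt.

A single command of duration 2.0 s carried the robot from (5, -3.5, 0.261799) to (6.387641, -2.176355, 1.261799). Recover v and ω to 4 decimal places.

Δθ = 1.261799 − 0.261799 = 1.000000
ω = Δθ/dt = 1.000000/2.0 = 0.5000
R = Δx/(sin θ' − sin θ) = 2.0000
v = R·ω = 2.0000·0.5000 = 1.0000

v = 1.0000, ω = 0.5000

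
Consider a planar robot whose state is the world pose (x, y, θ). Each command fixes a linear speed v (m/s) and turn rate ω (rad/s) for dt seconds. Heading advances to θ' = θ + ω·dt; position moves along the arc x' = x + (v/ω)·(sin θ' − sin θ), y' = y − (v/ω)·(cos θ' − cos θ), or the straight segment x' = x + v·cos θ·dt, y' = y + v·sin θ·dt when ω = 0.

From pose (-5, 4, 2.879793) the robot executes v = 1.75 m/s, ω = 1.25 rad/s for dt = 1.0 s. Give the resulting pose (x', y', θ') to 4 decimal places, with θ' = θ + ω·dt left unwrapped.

(-6.5314, 3.4180, 4.1298)

θ' = 2.8798 + 1.25·1.0 = 4.1298
R = v/ω = 1.75/1.25 = 1.4000
x' = -5 + 1.4000·(sin 4.1298 − sin 2.8798) = -6.5314
y' = 4 − 1.4000·(cos 4.1298 − cos 2.8798) = 3.4180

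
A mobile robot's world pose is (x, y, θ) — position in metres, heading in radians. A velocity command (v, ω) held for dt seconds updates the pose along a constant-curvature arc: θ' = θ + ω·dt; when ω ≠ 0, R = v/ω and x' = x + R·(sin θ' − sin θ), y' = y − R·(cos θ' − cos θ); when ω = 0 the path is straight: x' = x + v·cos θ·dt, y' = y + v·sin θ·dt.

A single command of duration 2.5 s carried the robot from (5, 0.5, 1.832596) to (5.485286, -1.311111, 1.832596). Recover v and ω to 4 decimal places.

Δθ = 1.832596 − 1.832596 = 0.000000
ω = Δθ/dt = 0.000000/2.5 = 0.0000
ω = 0 → v = (Δx·cos θ + Δy·sin θ)/dt = -0.7500

v = -0.7500, ω = 0.0000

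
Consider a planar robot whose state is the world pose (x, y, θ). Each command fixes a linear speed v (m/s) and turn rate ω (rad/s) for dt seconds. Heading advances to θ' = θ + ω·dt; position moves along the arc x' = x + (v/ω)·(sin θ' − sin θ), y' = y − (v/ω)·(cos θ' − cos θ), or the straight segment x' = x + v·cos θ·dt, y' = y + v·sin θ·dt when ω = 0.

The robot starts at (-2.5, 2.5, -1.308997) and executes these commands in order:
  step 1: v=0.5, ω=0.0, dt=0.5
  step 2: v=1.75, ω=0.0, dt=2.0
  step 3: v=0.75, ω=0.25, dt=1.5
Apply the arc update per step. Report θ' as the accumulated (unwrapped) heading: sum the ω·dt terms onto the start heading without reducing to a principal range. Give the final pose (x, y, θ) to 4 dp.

(-1.0437, -2.1296, -0.9340)

step 1: θ'=-1.3090 (straight) → pose (-2.4353, 2.2585, -1.3090)
step 2: θ'=-1.3090 (straight) → pose (-1.5294, -1.1222, -1.3090)
step 3: θ'=-0.9340 (R=3.0000) → pose (-1.0437, -2.1296, -0.9340)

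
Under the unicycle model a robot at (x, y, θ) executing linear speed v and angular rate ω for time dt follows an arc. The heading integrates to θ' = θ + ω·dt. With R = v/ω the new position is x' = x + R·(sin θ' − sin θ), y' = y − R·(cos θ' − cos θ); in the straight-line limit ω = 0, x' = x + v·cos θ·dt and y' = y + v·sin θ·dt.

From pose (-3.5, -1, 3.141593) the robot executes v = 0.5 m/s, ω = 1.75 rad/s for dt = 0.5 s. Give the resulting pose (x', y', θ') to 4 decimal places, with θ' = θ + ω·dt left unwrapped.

(-3.7193, -1.1026, 4.0166)

θ' = 3.1416 + 1.75·0.5 = 4.0166
R = v/ω = 0.5/1.75 = 0.2857
x' = -3.5 + 0.2857·(sin 4.0166 − sin 3.1416) = -3.7193
y' = -1 − 0.2857·(cos 4.0166 − cos 3.1416) = -1.1026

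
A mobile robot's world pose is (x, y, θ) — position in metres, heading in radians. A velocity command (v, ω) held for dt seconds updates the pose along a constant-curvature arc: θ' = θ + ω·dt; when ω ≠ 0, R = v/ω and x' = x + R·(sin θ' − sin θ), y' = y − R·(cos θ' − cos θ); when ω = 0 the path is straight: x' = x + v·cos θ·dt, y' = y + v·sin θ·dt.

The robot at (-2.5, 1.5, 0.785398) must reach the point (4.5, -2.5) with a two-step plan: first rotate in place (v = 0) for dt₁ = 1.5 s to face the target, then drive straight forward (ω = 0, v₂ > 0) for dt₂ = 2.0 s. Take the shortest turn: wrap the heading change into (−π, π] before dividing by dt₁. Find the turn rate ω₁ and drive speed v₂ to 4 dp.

ω₁ = -0.8697, v₂ = 4.0311

heading to target = atan2(-2.5−1.5, 4.5−-2.5) = -0.5191
Δθ = wrap(-0.5191 − 0.7854) = -1.3045; ω₁ = Δθ/dt₁ = -0.8697
distance = √((4.5−-2.5)² + (-2.5−1.5)²) = 8.0623; v₂ = distance/dt₂ = 4.0311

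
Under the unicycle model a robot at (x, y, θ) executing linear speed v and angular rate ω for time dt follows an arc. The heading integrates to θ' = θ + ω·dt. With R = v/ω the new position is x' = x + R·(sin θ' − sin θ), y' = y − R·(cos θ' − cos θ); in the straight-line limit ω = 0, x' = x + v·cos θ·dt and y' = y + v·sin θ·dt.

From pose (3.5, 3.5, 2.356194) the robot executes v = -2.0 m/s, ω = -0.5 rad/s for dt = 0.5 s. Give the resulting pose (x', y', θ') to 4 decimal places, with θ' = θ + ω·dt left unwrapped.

(4.1118, 2.7123, 2.1062)

θ' = 2.3562 + -0.5·0.5 = 2.1062
R = v/ω = -2.0/-0.5 = 4.0000
x' = 3.5 + 4.0000·(sin 2.1062 − sin 2.3562) = 4.1118
y' = 3.5 − 4.0000·(cos 2.1062 − cos 2.3562) = 2.7123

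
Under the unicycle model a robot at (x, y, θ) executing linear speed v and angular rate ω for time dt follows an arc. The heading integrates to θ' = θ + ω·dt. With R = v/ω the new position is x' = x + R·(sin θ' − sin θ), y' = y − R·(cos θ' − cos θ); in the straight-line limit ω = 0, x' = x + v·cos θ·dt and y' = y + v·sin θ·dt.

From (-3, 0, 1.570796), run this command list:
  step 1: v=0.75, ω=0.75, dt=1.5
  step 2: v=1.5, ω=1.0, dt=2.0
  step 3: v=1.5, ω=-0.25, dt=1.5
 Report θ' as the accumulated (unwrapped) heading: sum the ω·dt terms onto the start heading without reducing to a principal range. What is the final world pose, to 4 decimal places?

step 1: θ'=2.6958 (R=1.0000) → pose (-3.5688, 0.9023, 2.6958)
step 2: θ'=4.6958 (R=1.5000) → pose (-5.7154, -0.4262, 4.6958)
step 3: θ'=4.3208 (R=-6.0000) → pose (-6.1687, -2.6167, 4.3208)

(-6.1687, -2.6167, 4.3208)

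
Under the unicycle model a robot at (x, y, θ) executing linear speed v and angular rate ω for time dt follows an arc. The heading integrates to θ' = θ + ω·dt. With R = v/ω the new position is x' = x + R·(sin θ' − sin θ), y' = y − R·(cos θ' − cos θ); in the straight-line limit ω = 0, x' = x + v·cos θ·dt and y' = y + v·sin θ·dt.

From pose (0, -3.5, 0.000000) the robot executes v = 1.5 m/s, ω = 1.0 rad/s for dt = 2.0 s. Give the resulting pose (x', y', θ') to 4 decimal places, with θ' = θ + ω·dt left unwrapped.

(1.3639, -1.3758, 2.0000)

θ' = 0.0000 + 1.0·2.0 = 2.0000
R = v/ω = 1.5/1.0 = 1.5000
x' = 0 + 1.5000·(sin 2.0000 − sin 0.0000) = 1.3639
y' = -3.5 − 1.5000·(cos 2.0000 − cos 0.0000) = -1.3758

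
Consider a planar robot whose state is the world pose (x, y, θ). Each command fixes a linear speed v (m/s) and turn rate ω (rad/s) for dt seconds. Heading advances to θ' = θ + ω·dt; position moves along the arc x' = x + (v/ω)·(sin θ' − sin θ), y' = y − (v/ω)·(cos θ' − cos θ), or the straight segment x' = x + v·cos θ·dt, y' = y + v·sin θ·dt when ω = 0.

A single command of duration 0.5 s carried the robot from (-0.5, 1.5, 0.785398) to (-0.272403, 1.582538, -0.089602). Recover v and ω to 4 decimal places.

Δθ = -0.089602 − 0.785398 = -0.875000
ω = Δθ/dt = -0.875000/0.5 = -1.7500
R = Δx/(sin θ' − sin θ) = -0.2857
v = R·ω = -0.2857·-1.7500 = 0.5000

v = 0.5000, ω = -1.7500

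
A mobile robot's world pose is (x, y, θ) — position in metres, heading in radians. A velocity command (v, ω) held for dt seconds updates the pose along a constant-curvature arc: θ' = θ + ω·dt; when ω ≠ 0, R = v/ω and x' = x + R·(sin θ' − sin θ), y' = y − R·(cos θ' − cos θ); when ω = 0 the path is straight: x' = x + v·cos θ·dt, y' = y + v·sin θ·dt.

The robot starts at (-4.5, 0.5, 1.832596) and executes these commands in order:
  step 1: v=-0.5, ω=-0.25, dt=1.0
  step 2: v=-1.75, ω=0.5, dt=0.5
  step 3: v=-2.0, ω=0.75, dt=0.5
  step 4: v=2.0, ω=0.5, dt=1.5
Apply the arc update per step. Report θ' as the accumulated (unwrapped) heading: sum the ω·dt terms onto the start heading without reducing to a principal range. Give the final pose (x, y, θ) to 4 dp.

step 1: θ'=1.5826 (R=2.0000) → pose (-4.4320, 0.0060, 1.5826)
step 2: θ'=1.8326 (R=-3.5000) → pose (-4.3130, -0.8586, 1.8326)
step 3: θ'=2.2076 (R=-2.6667) → pose (-3.8812, -1.7541, 2.2076)
step 4: θ'=2.9576 (R=4.0000) → pose (-6.3654, -0.2001, 2.9576)

(-6.3654, -0.2001, 2.9576)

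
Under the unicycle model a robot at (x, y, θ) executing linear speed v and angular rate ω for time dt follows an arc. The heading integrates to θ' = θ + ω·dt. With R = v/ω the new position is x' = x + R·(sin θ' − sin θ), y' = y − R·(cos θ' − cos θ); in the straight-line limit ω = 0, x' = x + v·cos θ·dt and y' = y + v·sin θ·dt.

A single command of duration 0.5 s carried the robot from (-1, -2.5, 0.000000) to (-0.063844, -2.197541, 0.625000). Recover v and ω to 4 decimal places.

v = 2.0000, ω = 1.2500

Δθ = 0.625000 − 0.000000 = 0.625000
ω = Δθ/dt = 0.625000/0.5 = 1.2500
R = Δx/(sin θ' − sin θ) = 1.6000
v = R·ω = 1.6000·1.2500 = 2.0000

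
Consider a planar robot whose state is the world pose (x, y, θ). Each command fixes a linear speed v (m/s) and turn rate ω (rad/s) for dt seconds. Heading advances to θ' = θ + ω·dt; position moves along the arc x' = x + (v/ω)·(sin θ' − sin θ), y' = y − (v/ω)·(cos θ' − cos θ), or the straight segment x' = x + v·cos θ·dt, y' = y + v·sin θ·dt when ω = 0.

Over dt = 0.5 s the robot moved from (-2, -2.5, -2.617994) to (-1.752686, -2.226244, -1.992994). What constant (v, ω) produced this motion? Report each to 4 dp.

Δθ = -1.992994 − -2.617994 = 0.625000
ω = Δθ/dt = 0.625000/0.5 = 1.2500
R = −Δy/(cos θ' − cos θ) = -0.6000
v = R·ω = -0.6000·1.2500 = -0.7500

v = -0.7500, ω = 1.2500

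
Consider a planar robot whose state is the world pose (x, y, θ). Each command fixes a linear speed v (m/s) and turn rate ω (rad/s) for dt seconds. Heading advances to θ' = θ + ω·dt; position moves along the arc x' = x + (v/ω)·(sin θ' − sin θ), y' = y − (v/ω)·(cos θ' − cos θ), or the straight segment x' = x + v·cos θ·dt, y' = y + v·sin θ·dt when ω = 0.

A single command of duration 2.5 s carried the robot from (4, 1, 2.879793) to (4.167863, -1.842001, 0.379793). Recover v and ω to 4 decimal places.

v = -1.5000, ω = -1.0000

Δθ = 0.379793 − 2.879793 = -2.500000
ω = Δθ/dt = -2.500000/2.5 = -1.0000
R = −Δy/(cos θ' − cos θ) = 1.5000
v = R·ω = 1.5000·-1.0000 = -1.5000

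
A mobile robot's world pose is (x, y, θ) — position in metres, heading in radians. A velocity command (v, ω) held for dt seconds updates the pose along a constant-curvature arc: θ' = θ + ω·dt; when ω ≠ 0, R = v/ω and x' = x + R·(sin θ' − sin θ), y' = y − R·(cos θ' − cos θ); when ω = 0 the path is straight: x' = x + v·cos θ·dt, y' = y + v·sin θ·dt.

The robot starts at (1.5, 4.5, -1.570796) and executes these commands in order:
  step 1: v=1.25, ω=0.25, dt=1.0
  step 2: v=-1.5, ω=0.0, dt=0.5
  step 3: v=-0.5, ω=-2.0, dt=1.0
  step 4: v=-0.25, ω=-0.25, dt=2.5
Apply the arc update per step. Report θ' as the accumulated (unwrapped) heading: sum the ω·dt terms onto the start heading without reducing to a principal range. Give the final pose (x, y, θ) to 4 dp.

(2.2987, 4.0072, -3.9458)

step 1: θ'=-1.3208 (R=5.0000) → pose (1.6554, 3.2630, -1.3208)
step 2: θ'=-1.3208 (straight) → pose (1.4699, 3.9897, -1.3208)
step 3: θ'=-3.3208 (R=0.2500) → pose (1.7567, 4.2975, -3.3208)
step 4: θ'=-3.9458 (R=1.0000) → pose (2.2987, 4.0072, -3.9458)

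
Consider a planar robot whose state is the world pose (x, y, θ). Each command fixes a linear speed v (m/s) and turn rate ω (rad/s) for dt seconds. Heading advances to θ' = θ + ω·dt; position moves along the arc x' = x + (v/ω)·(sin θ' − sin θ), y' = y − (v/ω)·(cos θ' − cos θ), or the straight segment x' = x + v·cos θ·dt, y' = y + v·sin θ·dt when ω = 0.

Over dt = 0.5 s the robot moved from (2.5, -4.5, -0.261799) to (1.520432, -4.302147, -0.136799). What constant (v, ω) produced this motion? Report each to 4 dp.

Δθ = -0.136799 − -0.261799 = 0.125000
ω = Δθ/dt = 0.125000/0.5 = 0.2500
R = Δx/(sin θ' − sin θ) = -8.0000
v = R·ω = -8.0000·0.2500 = -2.0000

v = -2.0000, ω = 0.2500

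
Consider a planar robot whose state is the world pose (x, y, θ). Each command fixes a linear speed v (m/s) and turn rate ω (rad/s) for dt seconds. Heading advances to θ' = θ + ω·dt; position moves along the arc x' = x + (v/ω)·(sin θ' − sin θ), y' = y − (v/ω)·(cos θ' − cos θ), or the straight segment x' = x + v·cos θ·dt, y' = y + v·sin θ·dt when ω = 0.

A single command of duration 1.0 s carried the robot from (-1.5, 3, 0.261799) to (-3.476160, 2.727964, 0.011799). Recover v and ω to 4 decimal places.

Δθ = 0.011799 − 0.261799 = -0.250000
ω = Δθ/dt = -0.250000/1.0 = -0.2500
R = Δx/(sin θ' − sin θ) = 8.0000
v = R·ω = 8.0000·-0.2500 = -2.0000

v = -2.0000, ω = -0.2500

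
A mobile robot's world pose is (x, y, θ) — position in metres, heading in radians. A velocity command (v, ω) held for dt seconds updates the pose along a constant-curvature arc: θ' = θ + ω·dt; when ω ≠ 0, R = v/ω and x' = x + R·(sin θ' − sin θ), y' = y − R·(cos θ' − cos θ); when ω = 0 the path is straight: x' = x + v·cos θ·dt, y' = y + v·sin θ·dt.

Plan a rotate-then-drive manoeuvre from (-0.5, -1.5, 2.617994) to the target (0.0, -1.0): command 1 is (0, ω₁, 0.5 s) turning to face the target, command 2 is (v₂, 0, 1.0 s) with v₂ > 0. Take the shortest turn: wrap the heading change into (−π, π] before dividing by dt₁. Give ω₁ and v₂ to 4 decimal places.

ω₁ = -3.6652, v₂ = 0.7071

heading to target = atan2(-1−-1.5, 0−-0.5) = 0.7854
Δθ = wrap(0.7854 − 2.6180) = -1.8326; ω₁ = Δθ/dt₁ = -3.6652
distance = √((0−-0.5)² + (-1−-1.5)²) = 0.7071; v₂ = distance/dt₂ = 0.7071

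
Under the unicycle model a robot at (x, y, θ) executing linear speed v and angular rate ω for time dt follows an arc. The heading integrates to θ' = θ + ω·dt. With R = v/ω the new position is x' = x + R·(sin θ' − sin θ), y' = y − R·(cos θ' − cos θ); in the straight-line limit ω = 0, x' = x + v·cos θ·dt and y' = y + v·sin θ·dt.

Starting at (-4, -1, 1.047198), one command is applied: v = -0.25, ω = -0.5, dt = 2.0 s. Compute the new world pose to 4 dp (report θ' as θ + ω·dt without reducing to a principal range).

(-4.4094, -1.2494, 0.0472)

θ' = 1.0472 + -0.5·2.0 = 0.0472
R = v/ω = -0.25/-0.5 = 0.5000
x' = -4 + 0.5000·(sin 0.0472 − sin 1.0472) = -4.4094
y' = -1 − 0.5000·(cos 0.0472 − cos 1.0472) = -1.2494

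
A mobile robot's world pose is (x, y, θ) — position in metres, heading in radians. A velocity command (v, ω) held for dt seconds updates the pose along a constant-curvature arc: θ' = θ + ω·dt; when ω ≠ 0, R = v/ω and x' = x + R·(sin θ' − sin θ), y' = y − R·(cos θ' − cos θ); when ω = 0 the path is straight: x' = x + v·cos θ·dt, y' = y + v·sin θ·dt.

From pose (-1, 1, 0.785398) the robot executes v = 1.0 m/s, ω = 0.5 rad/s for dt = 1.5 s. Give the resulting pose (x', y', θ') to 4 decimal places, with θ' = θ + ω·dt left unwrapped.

(-0.4155, 2.3434, 1.5354)

θ' = 0.7854 + 0.5·1.5 = 1.5354
R = v/ω = 1.0/0.5 = 2.0000
x' = -1 + 2.0000·(sin 1.5354 − sin 0.7854) = -0.4155
y' = 1 − 2.0000·(cos 1.5354 − cos 0.7854) = 2.3434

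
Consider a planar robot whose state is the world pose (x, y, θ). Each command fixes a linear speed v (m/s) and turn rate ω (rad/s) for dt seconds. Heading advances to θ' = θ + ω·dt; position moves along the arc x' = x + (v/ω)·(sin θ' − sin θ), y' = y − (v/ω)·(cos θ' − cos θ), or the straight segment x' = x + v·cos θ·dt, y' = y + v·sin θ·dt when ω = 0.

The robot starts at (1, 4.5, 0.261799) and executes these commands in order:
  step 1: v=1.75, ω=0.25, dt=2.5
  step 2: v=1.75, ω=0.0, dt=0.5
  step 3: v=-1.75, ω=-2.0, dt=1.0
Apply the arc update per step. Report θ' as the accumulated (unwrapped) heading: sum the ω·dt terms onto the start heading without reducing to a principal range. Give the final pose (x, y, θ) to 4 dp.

(3.7034, 7.6827, -1.1132)

step 1: θ'=0.8868 (R=7.0000) → pose (4.6136, 6.8382, 0.8868)
step 2: θ'=0.8868 (straight) → pose (5.1665, 7.5164, 0.8868)
step 3: θ'=-1.1132 (R=0.8750) → pose (3.7034, 7.6827, -1.1132)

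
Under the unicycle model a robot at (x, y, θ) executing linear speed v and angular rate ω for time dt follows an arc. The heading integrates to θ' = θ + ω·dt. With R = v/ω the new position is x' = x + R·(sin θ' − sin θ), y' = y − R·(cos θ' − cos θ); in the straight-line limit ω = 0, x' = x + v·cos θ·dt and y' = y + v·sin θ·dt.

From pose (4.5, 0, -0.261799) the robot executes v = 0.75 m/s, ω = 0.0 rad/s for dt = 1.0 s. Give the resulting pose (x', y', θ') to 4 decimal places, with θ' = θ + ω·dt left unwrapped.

θ' = -0.2618 + 0.0·1.0 = -0.2618
ω = 0 → straight: x' = 4.5 + 0.75·cos(-0.2618)·1.0 = 5.2244
y' = 0 + 0.75·sin(-0.2618)·1.0 = -0.1941

(5.2244, -0.1941, -0.2618)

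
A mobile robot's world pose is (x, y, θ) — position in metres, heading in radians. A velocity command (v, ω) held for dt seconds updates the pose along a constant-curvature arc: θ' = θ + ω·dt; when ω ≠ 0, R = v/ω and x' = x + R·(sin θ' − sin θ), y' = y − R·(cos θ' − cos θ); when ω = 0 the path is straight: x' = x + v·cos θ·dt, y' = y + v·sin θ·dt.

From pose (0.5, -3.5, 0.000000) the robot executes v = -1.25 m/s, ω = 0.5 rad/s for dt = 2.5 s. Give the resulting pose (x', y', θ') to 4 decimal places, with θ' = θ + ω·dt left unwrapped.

θ' = 0.0000 + 0.5·2.5 = 1.2500
R = v/ω = -1.25/0.5 = -2.5000
x' = 0.5 + -2.5000·(sin 1.2500 − sin 0.0000) = -1.8725
y' = -3.5 − -2.5000·(cos 1.2500 − cos 0.0000) = -5.2117

(-1.8725, -5.2117, 1.2500)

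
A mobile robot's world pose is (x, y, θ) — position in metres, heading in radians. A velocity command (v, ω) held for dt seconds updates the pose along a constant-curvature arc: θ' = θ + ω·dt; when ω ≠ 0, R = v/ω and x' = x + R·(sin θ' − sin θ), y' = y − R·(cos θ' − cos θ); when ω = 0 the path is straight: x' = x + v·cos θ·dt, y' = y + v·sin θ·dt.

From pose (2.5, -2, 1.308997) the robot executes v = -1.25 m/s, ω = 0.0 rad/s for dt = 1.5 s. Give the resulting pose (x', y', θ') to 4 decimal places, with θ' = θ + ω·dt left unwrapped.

θ' = 1.3090 + 0.0·1.5 = 1.3090
ω = 0 → straight: x' = 2.5 + -1.25·cos(1.3090)·1.5 = 2.0147
y' = -2 + -1.25·sin(1.3090)·1.5 = -3.8111

(2.0147, -3.8111, 1.3090)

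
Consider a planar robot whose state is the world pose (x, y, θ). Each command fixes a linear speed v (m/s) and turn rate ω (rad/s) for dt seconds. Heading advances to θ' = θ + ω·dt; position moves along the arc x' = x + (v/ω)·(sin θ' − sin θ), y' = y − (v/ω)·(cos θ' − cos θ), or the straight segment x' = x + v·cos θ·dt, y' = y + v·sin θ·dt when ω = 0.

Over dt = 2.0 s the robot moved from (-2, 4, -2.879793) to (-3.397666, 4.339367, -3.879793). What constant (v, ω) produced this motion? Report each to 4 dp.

v = 0.7500, ω = -0.5000

Δθ = -3.879793 − -2.879793 = -1.000000
ω = Δθ/dt = -1.000000/2.0 = -0.5000
R = Δx/(sin θ' − sin θ) = -1.5000
v = R·ω = -1.5000·-0.5000 = 0.7500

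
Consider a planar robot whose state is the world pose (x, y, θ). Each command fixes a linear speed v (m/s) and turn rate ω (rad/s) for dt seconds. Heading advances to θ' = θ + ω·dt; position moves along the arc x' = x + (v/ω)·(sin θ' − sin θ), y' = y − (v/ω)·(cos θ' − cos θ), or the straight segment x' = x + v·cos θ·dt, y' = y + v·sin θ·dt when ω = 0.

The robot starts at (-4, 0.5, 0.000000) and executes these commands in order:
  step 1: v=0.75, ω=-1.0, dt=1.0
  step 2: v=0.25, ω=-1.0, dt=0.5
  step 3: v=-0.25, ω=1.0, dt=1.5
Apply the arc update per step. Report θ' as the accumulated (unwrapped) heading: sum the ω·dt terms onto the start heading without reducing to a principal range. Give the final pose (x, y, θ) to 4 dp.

step 1: θ'=-1.0000 (R=-0.7500) → pose (-3.3689, 0.1552, -1.0000)
step 2: θ'=-1.5000 (R=-0.2500) → pose (-3.3299, 0.0378, -1.5000)
step 3: θ'=0.0000 (R=-0.2500) → pose (-3.5793, 0.2702, 0.0000)

(-3.5793, 0.2702, 0.0000)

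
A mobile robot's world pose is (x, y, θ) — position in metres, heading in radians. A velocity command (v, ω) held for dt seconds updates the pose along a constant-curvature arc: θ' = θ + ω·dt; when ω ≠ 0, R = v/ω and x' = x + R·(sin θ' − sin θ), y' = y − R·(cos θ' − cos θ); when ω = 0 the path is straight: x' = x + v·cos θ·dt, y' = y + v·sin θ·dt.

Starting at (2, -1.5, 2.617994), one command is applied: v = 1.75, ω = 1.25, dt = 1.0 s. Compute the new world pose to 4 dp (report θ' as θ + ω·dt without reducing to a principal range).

θ' = 2.6180 + 1.25·1.0 = 3.8680
R = v/ω = 1.75/1.25 = 1.4000
x' = 2 + 1.4000·(sin 3.8680 − sin 2.6180) = 0.3701
y' = -1.5 − 1.4000·(cos 3.8680 − cos 2.6180) = -1.6658

(0.3701, -1.6658, 3.8680)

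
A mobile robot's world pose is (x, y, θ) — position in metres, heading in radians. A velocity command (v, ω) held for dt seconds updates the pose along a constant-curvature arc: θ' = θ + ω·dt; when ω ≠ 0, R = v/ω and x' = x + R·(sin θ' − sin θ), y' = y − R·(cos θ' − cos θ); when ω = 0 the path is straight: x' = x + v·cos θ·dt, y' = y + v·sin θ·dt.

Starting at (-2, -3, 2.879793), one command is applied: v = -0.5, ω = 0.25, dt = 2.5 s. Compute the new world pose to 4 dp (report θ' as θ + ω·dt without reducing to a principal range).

θ' = 2.8798 + 0.25·2.5 = 3.5048
R = v/ω = -0.5/0.25 = -2.0000
x' = -2 + -2.0000·(sin 3.5048 − sin 2.8798) = -0.7718
y' = -3 − -2.0000·(cos 3.5048 − cos 2.8798) = -2.9377

(-0.7718, -2.9377, 3.5048)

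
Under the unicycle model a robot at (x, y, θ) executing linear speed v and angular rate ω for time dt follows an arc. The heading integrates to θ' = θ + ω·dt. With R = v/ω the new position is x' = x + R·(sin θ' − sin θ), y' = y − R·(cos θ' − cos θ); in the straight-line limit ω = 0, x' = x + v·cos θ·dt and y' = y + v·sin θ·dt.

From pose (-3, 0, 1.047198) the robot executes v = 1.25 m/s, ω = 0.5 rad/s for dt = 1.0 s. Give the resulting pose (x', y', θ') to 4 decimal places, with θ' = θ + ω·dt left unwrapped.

(-2.6658, 1.1910, 1.5472)

θ' = 1.0472 + 0.5·1.0 = 1.5472
R = v/ω = 1.25/0.5 = 2.5000
x' = -3 + 2.5000·(sin 1.5472 − sin 1.0472) = -2.6658
y' = 0 − 2.5000·(cos 1.5472 − cos 1.0472) = 1.1910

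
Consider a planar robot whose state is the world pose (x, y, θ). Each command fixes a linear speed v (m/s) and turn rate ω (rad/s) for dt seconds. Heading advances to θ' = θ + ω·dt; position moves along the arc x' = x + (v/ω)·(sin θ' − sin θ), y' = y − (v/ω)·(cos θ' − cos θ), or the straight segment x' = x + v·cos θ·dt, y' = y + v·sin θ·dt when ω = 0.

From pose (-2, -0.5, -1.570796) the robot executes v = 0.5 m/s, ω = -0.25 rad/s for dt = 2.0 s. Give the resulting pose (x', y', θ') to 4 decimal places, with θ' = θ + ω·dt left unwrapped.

θ' = -1.5708 + -0.25·2.0 = -2.0708
R = v/ω = 0.5/-0.25 = -2.0000
x' = -2 + -2.0000·(sin -2.0708 − sin -1.5708) = -2.2448
y' = -0.5 − -2.0000·(cos -2.0708 − cos -1.5708) = -1.4589

(-2.2448, -1.4589, -2.0708)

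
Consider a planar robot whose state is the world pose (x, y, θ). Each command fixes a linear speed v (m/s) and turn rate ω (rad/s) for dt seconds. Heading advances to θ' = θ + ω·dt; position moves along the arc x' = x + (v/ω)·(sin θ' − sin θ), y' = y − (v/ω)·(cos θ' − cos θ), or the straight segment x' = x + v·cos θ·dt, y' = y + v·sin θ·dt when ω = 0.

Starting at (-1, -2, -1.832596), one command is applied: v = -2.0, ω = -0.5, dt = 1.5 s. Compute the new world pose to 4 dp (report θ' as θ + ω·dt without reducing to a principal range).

θ' = -1.8326 + -0.5·1.5 = -2.5826
R = v/ω = -2.0/-0.5 = 4.0000
x' = -1 + 4.0000·(sin -2.5826 − sin -1.8326) = 0.7424
y' = -2 − 4.0000·(cos -2.5826 − cos -1.8326) = 0.3559

(0.7424, 0.3559, -2.5826)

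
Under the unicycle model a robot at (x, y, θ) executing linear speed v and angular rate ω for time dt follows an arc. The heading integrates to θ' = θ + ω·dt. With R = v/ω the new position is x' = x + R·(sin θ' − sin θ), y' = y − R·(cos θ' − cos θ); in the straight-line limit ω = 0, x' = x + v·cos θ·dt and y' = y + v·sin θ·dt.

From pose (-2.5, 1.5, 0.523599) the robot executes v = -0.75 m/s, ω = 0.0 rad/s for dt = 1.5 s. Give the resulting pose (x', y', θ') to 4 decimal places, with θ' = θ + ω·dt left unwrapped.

(-3.4743, 0.9375, 0.5236)

θ' = 0.5236 + 0.0·1.5 = 0.5236
ω = 0 → straight: x' = -2.5 + -0.75·cos(0.5236)·1.5 = -3.4743
y' = 1.5 + -0.75·sin(0.5236)·1.5 = 0.9375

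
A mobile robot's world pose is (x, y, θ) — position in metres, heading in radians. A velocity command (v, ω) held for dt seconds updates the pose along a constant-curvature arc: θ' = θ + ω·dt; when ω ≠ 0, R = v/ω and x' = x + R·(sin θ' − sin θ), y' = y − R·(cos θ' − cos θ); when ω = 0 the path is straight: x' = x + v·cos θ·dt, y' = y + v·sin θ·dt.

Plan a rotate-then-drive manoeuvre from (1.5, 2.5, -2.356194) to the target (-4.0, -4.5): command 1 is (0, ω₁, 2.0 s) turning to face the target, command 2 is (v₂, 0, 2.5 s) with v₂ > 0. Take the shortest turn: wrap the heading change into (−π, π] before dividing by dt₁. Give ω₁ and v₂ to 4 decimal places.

heading to target = atan2(-4.5−2.5, -4−1.5) = -2.2368
Δθ = wrap(-2.2368 − -2.3562) = 0.1194; ω₁ = Δθ/dt₁ = 0.0597
distance = √((-4−1.5)² + (-4.5−2.5)²) = 8.9022; v₂ = distance/dt₂ = 3.5609

ω₁ = 0.0597, v₂ = 3.5609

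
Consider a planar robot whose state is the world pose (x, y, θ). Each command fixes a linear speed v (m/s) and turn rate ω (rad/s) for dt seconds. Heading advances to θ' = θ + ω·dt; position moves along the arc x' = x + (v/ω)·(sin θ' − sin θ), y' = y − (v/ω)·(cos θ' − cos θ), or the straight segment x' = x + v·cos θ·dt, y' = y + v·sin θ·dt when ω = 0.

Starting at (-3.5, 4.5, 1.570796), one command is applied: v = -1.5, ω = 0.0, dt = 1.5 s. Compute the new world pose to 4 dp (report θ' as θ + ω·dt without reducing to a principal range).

θ' = 1.5708 + 0.0·1.5 = 1.5708
ω = 0 → straight: x' = -3.5 + -1.5·cos(1.5708)·1.5 = -3.5000
y' = 4.5 + -1.5·sin(1.5708)·1.5 = 2.2500

(-3.5000, 2.2500, 1.5708)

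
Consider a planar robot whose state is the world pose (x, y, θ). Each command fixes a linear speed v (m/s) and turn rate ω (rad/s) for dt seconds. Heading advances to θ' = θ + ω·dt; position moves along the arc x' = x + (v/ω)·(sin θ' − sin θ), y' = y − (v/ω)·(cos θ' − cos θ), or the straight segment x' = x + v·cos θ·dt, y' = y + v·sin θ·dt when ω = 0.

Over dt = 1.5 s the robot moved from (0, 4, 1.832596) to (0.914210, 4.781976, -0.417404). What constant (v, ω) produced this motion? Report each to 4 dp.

v = 1.0000, ω = -1.5000

Δθ = -0.417404 − 1.832596 = -2.250000
ω = Δθ/dt = -2.250000/1.5 = -1.5000
R = Δx/(sin θ' − sin θ) = -0.6667
v = R·ω = -0.6667·-1.5000 = 1.0000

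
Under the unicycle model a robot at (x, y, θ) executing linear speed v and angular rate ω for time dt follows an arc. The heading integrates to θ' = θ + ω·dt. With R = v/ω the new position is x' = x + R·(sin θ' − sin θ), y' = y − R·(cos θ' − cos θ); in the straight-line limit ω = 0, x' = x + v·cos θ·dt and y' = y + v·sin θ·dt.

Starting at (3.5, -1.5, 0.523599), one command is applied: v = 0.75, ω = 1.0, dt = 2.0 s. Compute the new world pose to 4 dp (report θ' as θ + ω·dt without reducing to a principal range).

(3.5596, -0.2392, 2.5236)

θ' = 0.5236 + 1.0·2.0 = 2.5236
R = v/ω = 0.75/1.0 = 0.7500
x' = 3.5 + 0.7500·(sin 2.5236 − sin 0.5236) = 3.5596
y' = -1.5 − 0.7500·(cos 2.5236 − cos 0.5236) = -0.2392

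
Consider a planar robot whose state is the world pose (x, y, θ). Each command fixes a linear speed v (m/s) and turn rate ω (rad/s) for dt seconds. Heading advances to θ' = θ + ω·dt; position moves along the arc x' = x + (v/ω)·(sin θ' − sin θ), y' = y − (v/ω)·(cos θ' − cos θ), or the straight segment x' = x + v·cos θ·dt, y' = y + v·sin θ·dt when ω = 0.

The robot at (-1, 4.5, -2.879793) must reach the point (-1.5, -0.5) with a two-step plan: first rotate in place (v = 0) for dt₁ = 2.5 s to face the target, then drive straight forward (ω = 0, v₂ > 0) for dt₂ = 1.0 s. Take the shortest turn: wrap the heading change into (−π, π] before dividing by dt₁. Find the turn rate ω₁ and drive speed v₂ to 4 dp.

ω₁ = 0.4837, v₂ = 5.0249

heading to target = atan2(-0.5−4.5, -1.5−-1) = -1.6705
Δθ = wrap(-1.6705 − -2.8798) = 1.2093; ω₁ = Δθ/dt₁ = 0.4837
distance = √((-1.5−-1)² + (-0.5−4.5)²) = 5.0249; v₂ = distance/dt₂ = 5.0249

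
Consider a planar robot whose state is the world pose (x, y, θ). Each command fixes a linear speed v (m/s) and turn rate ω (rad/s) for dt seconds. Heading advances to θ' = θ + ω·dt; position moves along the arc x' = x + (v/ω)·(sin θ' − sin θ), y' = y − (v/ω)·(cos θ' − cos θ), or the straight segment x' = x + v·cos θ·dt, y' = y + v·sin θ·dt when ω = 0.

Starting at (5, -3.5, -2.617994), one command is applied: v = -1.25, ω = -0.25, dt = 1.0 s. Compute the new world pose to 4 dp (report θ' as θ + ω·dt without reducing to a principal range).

θ' = -2.6180 + -0.25·1.0 = -2.8680
R = v/ω = -1.25/-0.25 = 5.0000
x' = 5 + 5.0000·(sin -2.8680 − sin -2.6180) = 6.1490
y' = -3.5 − 5.0000·(cos -2.8680 − cos -2.6180) = -3.0161

(6.1490, -3.0161, -2.8680)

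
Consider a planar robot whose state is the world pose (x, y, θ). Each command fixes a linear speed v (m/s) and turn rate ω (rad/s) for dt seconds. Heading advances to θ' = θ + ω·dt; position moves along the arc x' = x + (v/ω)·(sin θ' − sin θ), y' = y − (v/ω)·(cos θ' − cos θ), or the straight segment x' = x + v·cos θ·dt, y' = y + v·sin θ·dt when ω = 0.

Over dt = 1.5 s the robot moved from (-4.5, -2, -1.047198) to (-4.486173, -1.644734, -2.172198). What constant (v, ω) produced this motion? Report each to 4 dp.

Δθ = -2.172198 − -1.047198 = -1.125000
ω = Δθ/dt = -1.125000/1.5 = -0.7500
R = −Δy/(cos θ' − cos θ) = 0.3333
v = R·ω = 0.3333·-0.7500 = -0.2500

v = -0.2500, ω = -0.7500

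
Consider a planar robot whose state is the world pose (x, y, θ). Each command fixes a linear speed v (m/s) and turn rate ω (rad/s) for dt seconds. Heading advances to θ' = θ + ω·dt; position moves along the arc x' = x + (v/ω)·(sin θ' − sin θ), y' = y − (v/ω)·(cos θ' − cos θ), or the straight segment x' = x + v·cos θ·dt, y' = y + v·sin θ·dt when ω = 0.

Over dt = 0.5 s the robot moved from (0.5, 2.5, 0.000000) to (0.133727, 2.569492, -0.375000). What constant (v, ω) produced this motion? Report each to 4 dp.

v = -0.7500, ω = -0.7500

Δθ = -0.375000 − 0.000000 = -0.375000
ω = Δθ/dt = -0.375000/0.5 = -0.7500
R = Δx/(sin θ' − sin θ) = 1.0000
v = R·ω = 1.0000·-0.7500 = -0.7500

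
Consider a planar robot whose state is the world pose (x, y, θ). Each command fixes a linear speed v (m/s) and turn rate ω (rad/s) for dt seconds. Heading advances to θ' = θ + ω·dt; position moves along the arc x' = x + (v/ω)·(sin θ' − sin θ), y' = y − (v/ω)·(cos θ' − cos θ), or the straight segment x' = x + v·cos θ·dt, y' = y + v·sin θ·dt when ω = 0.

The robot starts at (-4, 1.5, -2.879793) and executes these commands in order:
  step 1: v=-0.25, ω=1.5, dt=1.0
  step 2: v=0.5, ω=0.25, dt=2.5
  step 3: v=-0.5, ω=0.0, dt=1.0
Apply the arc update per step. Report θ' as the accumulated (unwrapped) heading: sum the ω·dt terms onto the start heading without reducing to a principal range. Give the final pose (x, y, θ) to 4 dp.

step 1: θ'=-1.3798 (R=-0.1667) → pose (-3.8795, 1.6926, -1.3798)
step 2: θ'=-0.7548 (R=2.0000) → pose (-3.2861, 0.6155, -0.7548)
step 3: θ'=-0.7548 (straight) → pose (-3.6504, 0.9581, -0.7548)

(-3.6504, 0.9581, -0.7548)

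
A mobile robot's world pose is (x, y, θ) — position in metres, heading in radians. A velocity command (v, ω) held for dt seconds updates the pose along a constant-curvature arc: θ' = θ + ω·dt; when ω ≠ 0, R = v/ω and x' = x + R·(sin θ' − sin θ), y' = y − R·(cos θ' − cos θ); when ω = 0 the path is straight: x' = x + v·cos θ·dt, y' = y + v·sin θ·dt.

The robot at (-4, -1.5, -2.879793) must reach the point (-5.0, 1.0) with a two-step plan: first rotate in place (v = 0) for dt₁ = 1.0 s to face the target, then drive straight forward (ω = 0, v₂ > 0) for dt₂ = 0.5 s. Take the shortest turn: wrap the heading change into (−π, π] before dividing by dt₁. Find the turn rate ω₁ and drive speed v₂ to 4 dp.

heading to target = atan2(1−-1.5, -5−-4) = 1.9513
Δθ = wrap(1.9513 − -2.8798) = -1.4521; ω₁ = Δθ/dt₁ = -1.4521
distance = √((-5−-4)² + (1−-1.5)²) = 2.6926; v₂ = distance/dt₂ = 5.3852

ω₁ = -1.4521, v₂ = 5.3852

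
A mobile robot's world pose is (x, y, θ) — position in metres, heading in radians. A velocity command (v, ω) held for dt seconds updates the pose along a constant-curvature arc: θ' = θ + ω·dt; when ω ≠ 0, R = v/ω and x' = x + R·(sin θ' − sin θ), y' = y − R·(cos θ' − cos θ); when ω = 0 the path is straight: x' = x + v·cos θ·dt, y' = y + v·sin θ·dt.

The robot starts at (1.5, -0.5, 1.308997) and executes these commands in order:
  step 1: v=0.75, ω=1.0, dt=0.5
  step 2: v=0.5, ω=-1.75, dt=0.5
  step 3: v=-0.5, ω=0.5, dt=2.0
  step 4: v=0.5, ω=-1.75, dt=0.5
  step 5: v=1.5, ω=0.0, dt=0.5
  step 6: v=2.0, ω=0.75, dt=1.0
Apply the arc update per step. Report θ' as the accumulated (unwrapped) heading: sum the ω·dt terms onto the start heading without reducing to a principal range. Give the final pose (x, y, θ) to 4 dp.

step 1: θ'=1.8090 (R=0.7500) → pose (1.5044, -0.1289, 1.8090)
step 2: θ'=0.9340 (R=-0.2857) → pose (1.5523, 0.1084, 0.9340)
step 3: θ'=1.9340 (R=-1.0000) → pose (1.4215, -0.8415, 1.9340)
step 4: θ'=1.0590 (R=-0.2857) → pose (1.4395, -0.6001, 1.0590)
step 5: θ'=1.0590 (straight) → pose (1.8068, 0.0538, 1.0590)
step 6: θ'=1.8090 (R=2.6667) → pose (2.0732, 1.9890, 1.8090)

(2.0732, 1.9890, 1.8090)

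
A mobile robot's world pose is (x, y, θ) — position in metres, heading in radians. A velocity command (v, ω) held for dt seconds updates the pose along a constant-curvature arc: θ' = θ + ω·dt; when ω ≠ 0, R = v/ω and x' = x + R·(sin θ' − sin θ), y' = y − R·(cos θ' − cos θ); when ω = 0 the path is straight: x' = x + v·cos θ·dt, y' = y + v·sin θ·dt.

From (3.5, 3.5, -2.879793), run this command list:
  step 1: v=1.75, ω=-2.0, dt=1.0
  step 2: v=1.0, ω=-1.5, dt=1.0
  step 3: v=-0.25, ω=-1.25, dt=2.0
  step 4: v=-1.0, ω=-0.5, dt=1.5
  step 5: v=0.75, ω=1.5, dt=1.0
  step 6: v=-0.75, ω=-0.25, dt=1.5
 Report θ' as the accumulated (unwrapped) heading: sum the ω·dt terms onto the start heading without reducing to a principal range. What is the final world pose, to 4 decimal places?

step 1: θ'=-4.8798 (R=-0.8750) → pose (2.4108, 4.4910, -4.8798)
step 2: θ'=-6.3798 (R=-0.6667) → pose (3.1324, 5.0435, -6.3798)
step 3: θ'=-8.8798 (R=0.2000) → pose (3.0480, 5.4136, -8.8798)
step 4: θ'=-9.6298 (R=2.0000) → pose (4.4920, 5.6614, -9.6298)
step 5: θ'=-8.1298 (R=0.5000) → pose (3.9091, 5.3080, -8.1298)
step 6: θ'=-8.5048 (R=3.0000) → pose (4.4089, 6.3085, -8.5048)

(4.4089, 6.3085, -8.5048)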